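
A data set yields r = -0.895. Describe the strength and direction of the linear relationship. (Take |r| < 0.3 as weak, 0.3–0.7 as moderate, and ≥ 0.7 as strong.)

strong negative

r = -0.895 < 0 so the relationship is negative.
|r| = 0.895, which falls in the strong range.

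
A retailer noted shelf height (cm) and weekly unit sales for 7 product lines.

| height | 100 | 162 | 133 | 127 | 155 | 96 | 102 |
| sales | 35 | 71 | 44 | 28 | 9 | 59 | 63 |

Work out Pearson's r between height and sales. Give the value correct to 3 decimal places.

n = 7, Σx = 875, Σy = 309, Σx² = 113707, Σy² = 16517, Σxy = 37895
nΣxy − ΣxΣy = 265265 − 270375 = -5110
nΣx² − (Σx)² = 795949 − 765625 = 30324; nΣy² − (Σy)² = 115619 − 95481 = 20138
r = -5110 / √(30324 × 20138) = -5110 / 24711.6311 ≈ -0.207

-0.207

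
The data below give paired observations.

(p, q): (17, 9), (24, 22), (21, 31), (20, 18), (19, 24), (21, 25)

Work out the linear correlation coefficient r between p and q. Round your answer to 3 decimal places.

n = 6, Σp = 122, Σq = 129, Σp² = 2508, Σq² = 3051, Σpq = 2673
nΣpq − ΣpΣq = 16038 − 15738 = 300
nΣp² − (Σp)² = 15048 − 14884 = 164; nΣq² − (Σq)² = 18306 − 16641 = 1665
r = 300 / √(164 × 1665) = 300 / 522.5514 ≈ 0.574

0.574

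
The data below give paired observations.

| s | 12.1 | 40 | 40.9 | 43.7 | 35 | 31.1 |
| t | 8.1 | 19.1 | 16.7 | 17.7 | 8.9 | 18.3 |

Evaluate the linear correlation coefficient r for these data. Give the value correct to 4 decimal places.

0.6921

n = 6, Σs = 202.8, Σt = 88.8, Σs² = 7521.12, Σt² = 1436.7, Σst = 3199.16
nΣst − ΣsΣt = 19194.96 − 18008.64 = 1186.32
nΣs² − (Σs)² = 45126.72 − 41127.84 = 3998.88; nΣt² − (Σt)² = 8620.2 − 7885.44 = 734.76
r = 1186.32 / √(3998.88 × 734.76) = 1186.32 / 1714.1228 ≈ 0.6921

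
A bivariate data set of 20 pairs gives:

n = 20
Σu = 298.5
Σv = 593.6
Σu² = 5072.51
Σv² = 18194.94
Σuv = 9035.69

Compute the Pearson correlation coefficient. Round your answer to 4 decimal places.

r = (nΣuv − ΣuΣv) / √[(nΣu² − (Σu)²)(nΣv² − (Σv)²)]
Numerator: 20×9035.69 − 298.5×593.6 = 3524.2
Denominator: √[(101450.2 − 89102.25)(363898.8 − 352360.96)] = √[12347.95 × 11537.84] = 11936.0241
r = 3524.2 / 11936.0241 ≈ 0.2953

0.2953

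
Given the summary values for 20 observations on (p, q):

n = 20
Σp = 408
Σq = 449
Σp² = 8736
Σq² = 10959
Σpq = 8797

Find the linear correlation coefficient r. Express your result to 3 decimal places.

-0.602

r = (nΣpq − ΣpΣq) / √[(nΣp² − (Σp)²)(nΣq² − (Σq)²)]
Numerator: 20×8797 − 408×449 = -7252
Denominator: √[(174720 − 166464)(219180 − 201601)] = √[8256 × 17579] = 12047.0836
r = -7252 / 12047.0836 ≈ -0.602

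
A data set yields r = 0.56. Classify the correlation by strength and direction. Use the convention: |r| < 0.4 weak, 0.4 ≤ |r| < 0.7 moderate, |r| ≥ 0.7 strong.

r = 0.56 > 0 so the relationship is positive.
|r| = 0.56, which falls in the moderate range.

moderate positive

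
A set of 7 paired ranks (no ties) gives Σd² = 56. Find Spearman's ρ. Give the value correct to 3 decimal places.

ρ = 1 − 6Σd² / [n(n²−1)] = 1 − 6×56 / (7×48)
  = 1 − 336/336 = 1 − 1.0000 ≈ 0.000

0.000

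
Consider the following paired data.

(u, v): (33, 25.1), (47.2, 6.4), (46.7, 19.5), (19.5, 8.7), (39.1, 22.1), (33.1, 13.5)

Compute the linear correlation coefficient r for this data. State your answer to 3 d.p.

n = 6, Σu = 218.6, Σv = 95.3, Σu² = 8502.4, Σv² = 1797.57, Σuv = 3521.64
nΣuv − ΣuΣv = 21129.84 − 20832.58 = 297.26
nΣu² − (Σu)² = 51014.4 − 47785.96 = 3228.44; nΣv² − (Σv)² = 10785.42 − 9082.09 = 1703.33
r = 297.26 / √(3228.44 × 1703.33) = 297.26 / 2345.0157 ≈ 0.127

0.127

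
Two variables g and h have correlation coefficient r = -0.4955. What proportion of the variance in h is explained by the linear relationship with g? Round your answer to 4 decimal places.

r² = (-0.4955)² = 0.2455

0.2455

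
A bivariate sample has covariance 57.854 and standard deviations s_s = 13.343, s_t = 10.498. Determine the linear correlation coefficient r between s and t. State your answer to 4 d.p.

r = Cov(s,t) / (s_s · s_t) = 57.854 / (13.343 × 10.498)
  = 57.854 / 140.0748 ≈ 0.4130

0.4130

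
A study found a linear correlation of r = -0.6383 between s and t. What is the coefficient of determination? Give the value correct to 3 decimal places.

0.407

r² = (-0.6383)² = 0.407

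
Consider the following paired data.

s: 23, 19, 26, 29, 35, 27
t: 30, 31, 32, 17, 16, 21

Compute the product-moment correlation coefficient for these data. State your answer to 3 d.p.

-0.825

n = 6, Σs = 159, Σt = 147, Σs² = 4361, Σt² = 3871, Σst = 3731
nΣst − ΣsΣt = 22386 − 23373 = -987
nΣs² − (Σs)² = 26166 − 25281 = 885; nΣt² − (Σt)² = 23226 − 21609 = 1617
r = -987 / √(885 × 1617) = -987 / 1196.2629 ≈ -0.825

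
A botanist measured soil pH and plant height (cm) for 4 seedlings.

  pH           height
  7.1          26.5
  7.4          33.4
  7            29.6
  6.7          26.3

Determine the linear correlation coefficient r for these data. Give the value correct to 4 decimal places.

0.8081

n = 4, Σx = 28.2, Σy = 115.8, Σx² = 199.06, Σy² = 3385.66, Σxy = 818.72
nΣxy − ΣxΣy = 3274.88 − 3265.56 = 9.32
nΣx² − (Σx)² = 796.24 − 795.24 = 1; nΣy² − (Σy)² = 13542.64 − 13409.64 = 133
r = 9.32 / √(1 × 133) = 9.32 / 11.5326 ≈ 0.8081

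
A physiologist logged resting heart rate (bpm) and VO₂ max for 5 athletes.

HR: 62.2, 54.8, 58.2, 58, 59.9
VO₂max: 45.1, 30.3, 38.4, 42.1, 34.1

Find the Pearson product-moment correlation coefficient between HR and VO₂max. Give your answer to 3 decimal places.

0.727

n = 5, Σx = 293.1, Σy = 190, Σx² = 17211.13, Σy² = 7361.88, Σxy = 11184.93
nΣxy − ΣxΣy = 55924.65 − 55689 = 235.65
nΣx² − (Σx)² = 86055.65 − 85907.61 = 148.04; nΣy² − (Σy)² = 36809.4 − 36100 = 709.4
r = 235.65 / √(148.04 × 709.4) = 235.65 / 324.0672 ≈ 0.727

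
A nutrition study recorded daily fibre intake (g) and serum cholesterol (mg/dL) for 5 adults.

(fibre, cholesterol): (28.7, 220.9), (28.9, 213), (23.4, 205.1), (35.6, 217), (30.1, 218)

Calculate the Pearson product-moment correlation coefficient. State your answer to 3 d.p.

n = 5, Σx = 146.7, Σy = 1074, Σx² = 4379.83, Σy² = 230844.82, Σxy = 31581.87
nΣxy − ΣxΣy = 157909.35 − 157555.8 = 353.55
nΣx² − (Σx)² = 21899.15 − 21520.89 = 378.26; nΣy² − (Σy)² = 1154224.1 − 1153476 = 748.1
r = 353.55 / √(378.26 × 748.1) = 353.55 / 531.9552 ≈ 0.665

0.665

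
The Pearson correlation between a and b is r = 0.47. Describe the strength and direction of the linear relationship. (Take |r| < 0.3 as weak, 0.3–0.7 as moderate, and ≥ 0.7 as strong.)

moderate positive

r = 0.47 > 0 so the relationship is positive.
|r| = 0.47, which falls in the moderate range.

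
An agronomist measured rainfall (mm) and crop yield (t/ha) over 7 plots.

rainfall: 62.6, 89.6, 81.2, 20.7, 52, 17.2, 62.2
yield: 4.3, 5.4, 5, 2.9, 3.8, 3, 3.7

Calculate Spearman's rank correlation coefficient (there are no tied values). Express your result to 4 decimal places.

Rank rainfall: 5, 7, 6, 2, 3, 1, 4
Rank yield: 5, 7, 6, 1, 4, 2, 3
d = rank(rainfall) − rank(yield): 0, 0, 0, 1, -1, -1, 1; Σd² = 4
ρ = 1 − 6Σd² / [n(n²−1)] = 1 − 6×4 / (7×48) = 1 − 24/336 ≈ 0.9286

0.9286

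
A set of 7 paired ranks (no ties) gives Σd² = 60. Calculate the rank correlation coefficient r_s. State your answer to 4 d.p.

ρ = 1 − 6Σd² / [n(n²−1)] = 1 − 6×60 / (7×48)
  = 1 − 360/336 = 1 − 1.07143 ≈ -0.0714

-0.0714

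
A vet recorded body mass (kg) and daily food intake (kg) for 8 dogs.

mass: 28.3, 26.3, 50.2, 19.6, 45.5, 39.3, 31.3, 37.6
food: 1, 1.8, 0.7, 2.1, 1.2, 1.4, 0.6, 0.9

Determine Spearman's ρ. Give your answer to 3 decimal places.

-0.524

Rank mass: 3, 2, 8, 1, 7, 6, 4, 5
Rank food: 4, 7, 2, 8, 5, 6, 1, 3
d = rank(mass) − rank(food): -1, -5, 6, -7, 2, 0, 3, 2; Σd² = 128
ρ = 1 − 6Σd² / [n(n²−1)] = 1 − 6×128 / (8×63) = 1 − 768/504 ≈ -0.524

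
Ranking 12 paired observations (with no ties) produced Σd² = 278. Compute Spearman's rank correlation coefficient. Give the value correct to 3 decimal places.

ρ = 1 − 6Σd² / [n(n²−1)] = 1 − 6×278 / (12×143)
  = 1 − 1668/1716 = 1 − 0.9720 ≈ 0.028

0.028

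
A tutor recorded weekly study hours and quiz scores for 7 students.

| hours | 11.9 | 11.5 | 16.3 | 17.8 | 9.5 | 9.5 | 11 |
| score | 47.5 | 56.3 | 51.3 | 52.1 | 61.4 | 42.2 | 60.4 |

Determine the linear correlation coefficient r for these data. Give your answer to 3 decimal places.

-0.112

n = 7, Σx = 87.5, Σy = 371.2, Σx² = 1157.89, Σy² = 19971, Σxy = 4624.87
nΣxy − ΣxΣy = 32374.09 − 32480 = -105.91
nΣx² − (Σx)² = 8105.23 − 7656.25 = 448.98; nΣy² − (Σy)² = 139797 − 137789.44 = 2007.56
r = -105.91 / √(448.98 × 2007.56) = -105.91 / 949.3968 ≈ -0.112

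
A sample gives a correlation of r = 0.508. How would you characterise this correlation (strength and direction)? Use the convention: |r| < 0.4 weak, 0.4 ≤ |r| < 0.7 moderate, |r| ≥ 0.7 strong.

r = 0.508 > 0 so the relationship is positive.
|r| = 0.508, which falls in the moderate range.

moderate positive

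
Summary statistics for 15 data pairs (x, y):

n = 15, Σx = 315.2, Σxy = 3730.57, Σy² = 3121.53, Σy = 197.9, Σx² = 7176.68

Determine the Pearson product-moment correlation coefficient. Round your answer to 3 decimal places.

r = (nΣxy − ΣxΣy) / √[(nΣx² − (Σx)²)(nΣy² − (Σy)²)]
Numerator: 15×3730.57 − 315.2×197.9 = -6419.53
Denominator: √[(107650.2 − 99351.04)(46822.95 − 39164.41)] = √[8299.16 × 7658.54] = 7972.4180
r = -6419.53 / 7972.4180 ≈ -0.805

-0.805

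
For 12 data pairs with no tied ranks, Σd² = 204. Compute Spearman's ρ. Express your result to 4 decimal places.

0.2867

ρ = 1 − 6Σd² / [n(n²−1)] = 1 − 6×204 / (12×143)
  = 1 − 1224/1716 = 1 − 0.71329 ≈ 0.2867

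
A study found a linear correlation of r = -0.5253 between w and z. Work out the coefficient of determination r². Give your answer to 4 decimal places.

r² = (-0.5253)² = 0.2759

0.2759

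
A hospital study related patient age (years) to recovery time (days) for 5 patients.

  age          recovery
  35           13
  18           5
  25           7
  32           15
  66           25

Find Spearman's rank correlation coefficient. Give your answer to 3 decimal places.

0.900

Rank age: 4, 1, 2, 3, 5
Rank recovery: 3, 1, 2, 4, 5
d = rank(age) − rank(recovery): 1, 0, 0, -1, 0; Σd² = 2
ρ = 1 − 6Σd² / [n(n²−1)] = 1 − 6×2 / (5×24) = 1 − 12/120 ≈ 0.900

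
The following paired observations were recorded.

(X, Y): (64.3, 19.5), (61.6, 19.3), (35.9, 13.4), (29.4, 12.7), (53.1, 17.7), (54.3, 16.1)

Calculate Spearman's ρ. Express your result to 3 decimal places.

0.943

Rank X: 6, 5, 2, 1, 3, 4
Rank Y: 6, 5, 2, 1, 4, 3
d = rank(X) − rank(Y): 0, 0, 0, 0, -1, 1; Σd² = 2
ρ = 1 − 6Σd² / [n(n²−1)] = 1 − 6×2 / (6×35) = 1 − 12/210 ≈ 0.943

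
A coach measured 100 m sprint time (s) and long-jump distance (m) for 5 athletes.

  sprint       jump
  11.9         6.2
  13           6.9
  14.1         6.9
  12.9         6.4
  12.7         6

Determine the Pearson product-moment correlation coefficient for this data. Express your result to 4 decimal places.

n = 5, Σx = 64.6, Σy = 32.4, Σx² = 837.12, Σy² = 210.62, Σxy = 419.53
nΣxy − ΣxΣy = 2097.65 − 2093.04 = 4.61
nΣx² − (Σx)² = 4185.6 − 4173.16 = 12.44; nΣy² − (Σy)² = 1053.1 − 1049.76 = 3.34
r = 4.61 / √(12.44 × 3.34) = 4.61 / 6.4459 ≈ 0.7152

0.7152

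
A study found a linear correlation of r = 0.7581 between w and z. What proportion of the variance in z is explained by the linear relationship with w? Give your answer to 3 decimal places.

r² = (0.7581)² = 0.575

0.575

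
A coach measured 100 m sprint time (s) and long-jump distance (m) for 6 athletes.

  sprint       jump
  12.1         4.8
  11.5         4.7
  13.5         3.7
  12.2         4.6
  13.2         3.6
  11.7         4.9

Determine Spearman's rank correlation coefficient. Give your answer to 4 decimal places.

-0.7714

Rank sprint: 3, 1, 6, 4, 5, 2
Rank jump: 5, 4, 2, 3, 1, 6
d = rank(sprint) − rank(jump): -2, -3, 4, 1, 4, -4; Σd² = 62
ρ = 1 − 6Σd² / [n(n²−1)] = 1 − 6×62 / (6×35) = 1 − 372/210 ≈ -0.7714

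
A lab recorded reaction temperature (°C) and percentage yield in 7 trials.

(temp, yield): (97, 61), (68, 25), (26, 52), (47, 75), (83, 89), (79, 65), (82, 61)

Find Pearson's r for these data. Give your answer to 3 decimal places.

n = 7, Σx = 482, Σy = 428, Σx² = 36772, Σy² = 28542, Σxy = 30018
nΣxy − ΣxΣy = 210126 − 206296 = 3830
nΣx² − (Σx)² = 257404 − 232324 = 25080; nΣy² − (Σy)² = 199794 − 183184 = 16610
r = 3830 / √(25080 × 16610) = 3830 / 20410.2621 ≈ 0.188

0.188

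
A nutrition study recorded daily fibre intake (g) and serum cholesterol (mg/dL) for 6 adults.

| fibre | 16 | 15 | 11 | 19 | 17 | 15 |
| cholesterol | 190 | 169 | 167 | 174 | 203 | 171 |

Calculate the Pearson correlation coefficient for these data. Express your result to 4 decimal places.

n = 6, Σx = 93, Σy = 1074, Σx² = 1477, Σy² = 193276, Σxy = 16734
nΣxy − ΣxΣy = 100404 − 99882 = 522
nΣx² − (Σx)² = 8862 − 8649 = 213; nΣy² − (Σy)² = 1159656 − 1153476 = 6180
r = 522 / √(213 × 6180) = 522 / 1147.3186 ≈ 0.4550

0.4550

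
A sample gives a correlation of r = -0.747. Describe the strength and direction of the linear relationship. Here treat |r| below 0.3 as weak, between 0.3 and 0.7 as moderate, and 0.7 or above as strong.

strong negative

r = -0.747 < 0 so the relationship is negative.
|r| = 0.747, which falls in the strong range.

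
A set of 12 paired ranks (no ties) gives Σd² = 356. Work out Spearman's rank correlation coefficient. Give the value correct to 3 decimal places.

-0.245

ρ = 1 − 6Σd² / [n(n²−1)] = 1 − 6×356 / (12×143)
  = 1 − 2136/1716 = 1 − 1.2448 ≈ -0.245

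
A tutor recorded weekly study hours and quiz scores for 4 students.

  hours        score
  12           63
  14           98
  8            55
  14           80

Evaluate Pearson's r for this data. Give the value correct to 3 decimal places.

n = 4, Σx = 48, Σy = 296, Σx² = 600, Σy² = 22998, Σxy = 3688
nΣxy − ΣxΣy = 14752 − 14208 = 544
nΣx² − (Σx)² = 2400 − 2304 = 96; nΣy² − (Σy)² = 91992 − 87616 = 4376
r = 544 / √(96 × 4376) = 544 / 648.1481 ≈ 0.839

0.839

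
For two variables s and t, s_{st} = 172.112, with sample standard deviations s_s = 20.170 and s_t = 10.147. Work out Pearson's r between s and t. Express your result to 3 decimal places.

0.841

r = Cov(s,t) / (s_s · s_t) = 172.112 / (20.170 × 10.147)
  = 172.112 / 204.6650 ≈ 0.841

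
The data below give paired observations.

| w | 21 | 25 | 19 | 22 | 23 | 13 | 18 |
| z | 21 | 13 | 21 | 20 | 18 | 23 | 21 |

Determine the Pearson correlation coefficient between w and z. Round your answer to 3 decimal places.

-0.826

n = 7, Σw = 141, Σz = 137, Σw² = 2933, Σz² = 2745, Σwz = 2696
nΣwz − ΣwΣz = 18872 − 19317 = -445
nΣw² − (Σw)² = 20531 − 19881 = 650; nΣz² − (Σz)² = 19215 − 18769 = 446
r = -445 / √(650 × 446) = -445 / 538.4236 ≈ -0.826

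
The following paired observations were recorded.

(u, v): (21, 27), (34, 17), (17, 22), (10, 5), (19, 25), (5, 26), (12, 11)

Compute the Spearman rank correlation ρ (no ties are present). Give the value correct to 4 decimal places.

Rank u: 6, 7, 4, 2, 5, 1, 3
Rank v: 7, 3, 4, 1, 5, 6, 2
d = rank(u) − rank(v): -1, 4, 0, 1, 0, -5, 1; Σd² = 44
ρ = 1 − 6Σd² / [n(n²−1)] = 1 − 6×44 / (7×48) = 1 − 264/336 ≈ 0.2143

0.2143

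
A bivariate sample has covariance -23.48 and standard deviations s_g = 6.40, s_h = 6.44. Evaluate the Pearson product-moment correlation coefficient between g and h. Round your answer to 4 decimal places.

-0.5697

r = Cov(g,h) / (s_g · s_h) = -23.48 / (6.40 × 6.44)
  = -23.48 / 41.2160 ≈ -0.5697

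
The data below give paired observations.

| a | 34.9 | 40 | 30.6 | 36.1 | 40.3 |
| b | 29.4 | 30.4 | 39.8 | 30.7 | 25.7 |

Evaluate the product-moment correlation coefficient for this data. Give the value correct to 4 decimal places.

n = 5, Σa = 181.9, Σb = 156, Σa² = 6681.67, Σb² = 4975.54, Σab = 5603.92
nΣab − ΣaΣb = 28019.6 − 28376.4 = -356.8
nΣa² − (Σa)² = 33408.35 − 33087.61 = 320.74; nΣb² − (Σb)² = 24877.7 − 24336 = 541.7
r = -356.8 / √(320.74 × 541.7) = -356.8 / 416.8271 ≈ -0.8560

-0.8560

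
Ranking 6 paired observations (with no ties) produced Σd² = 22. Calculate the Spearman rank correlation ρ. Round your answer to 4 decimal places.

0.3714

ρ = 1 − 6Σd² / [n(n²−1)] = 1 − 6×22 / (6×35)
  = 1 − 132/210 = 1 − 0.62857 ≈ 0.3714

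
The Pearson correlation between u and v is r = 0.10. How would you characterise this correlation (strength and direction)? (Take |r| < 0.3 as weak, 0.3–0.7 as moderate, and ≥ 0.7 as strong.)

r = 0.10 > 0 so the relationship is positive.
|r| = 0.10, which falls in the weak range.

weak positive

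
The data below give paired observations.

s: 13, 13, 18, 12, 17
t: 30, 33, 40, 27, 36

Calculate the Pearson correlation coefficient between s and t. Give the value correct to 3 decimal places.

n = 5, Σs = 73, Σt = 166, Σs² = 1095, Σt² = 5614, Σst = 2475
nΣst − ΣsΣt = 12375 − 12118 = 257
nΣs² − (Σs)² = 5475 − 5329 = 146; nΣt² − (Σt)² = 28070 − 27556 = 514
r = 257 / √(146 × 514) = 257 / 273.9416 ≈ 0.938

0.938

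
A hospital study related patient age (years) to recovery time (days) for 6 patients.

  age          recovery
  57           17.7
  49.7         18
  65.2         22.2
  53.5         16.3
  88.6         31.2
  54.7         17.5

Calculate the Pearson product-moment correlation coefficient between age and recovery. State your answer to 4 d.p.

0.9781

n = 6, Σx = 368.7, Σy = 122.9, Σx² = 23674.43, Σy² = 2675.51, Σxy = 7944.56
nΣxy − ΣxΣy = 47667.36 − 45313.23 = 2354.13
nΣx² − (Σx)² = 142046.58 − 135939.69 = 6106.89; nΣy² − (Σy)² = 16053.06 − 15104.41 = 948.65
r = 2354.13 / √(6106.89 × 948.65) = 2354.13 / 2406.9278 ≈ 0.9781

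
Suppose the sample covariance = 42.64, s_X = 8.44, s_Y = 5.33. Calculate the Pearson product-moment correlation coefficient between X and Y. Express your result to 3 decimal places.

r = Cov(X,Y) / (s_X · s_Y) = 42.64 / (8.44 × 5.33)
  = 42.64 / 44.9852 ≈ 0.948

0.948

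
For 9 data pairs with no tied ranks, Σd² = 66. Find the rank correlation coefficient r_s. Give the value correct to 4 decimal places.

ρ = 1 − 6Σd² / [n(n²−1)] = 1 − 6×66 / (9×80)
  = 1 − 396/720 = 1 − 0.55000 ≈ 0.4500

0.4500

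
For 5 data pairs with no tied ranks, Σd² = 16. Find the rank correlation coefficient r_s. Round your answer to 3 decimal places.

0.200

ρ = 1 − 6Σd² / [n(n²−1)] = 1 − 6×16 / (5×24)
  = 1 − 96/120 = 1 − 0.8000 ≈ 0.200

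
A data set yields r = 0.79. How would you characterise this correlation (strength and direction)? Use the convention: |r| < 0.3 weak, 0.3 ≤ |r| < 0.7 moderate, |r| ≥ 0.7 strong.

strong positive

r = 0.79 > 0 so the relationship is positive.
|r| = 0.79, which falls in the strong range.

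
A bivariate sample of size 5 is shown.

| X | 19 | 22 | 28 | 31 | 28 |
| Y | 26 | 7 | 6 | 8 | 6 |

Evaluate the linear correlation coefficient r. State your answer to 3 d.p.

-0.732

n = 5, ΣX = 128, ΣY = 53, ΣX² = 3374, ΣY² = 861, ΣXY = 1232
nΣXY − ΣXΣY = 6160 − 6784 = -624
nΣX² − (ΣX)² = 16870 − 16384 = 486; nΣY² − (ΣY)² = 4305 − 2809 = 1496
r = -624 / √(486 × 1496) = -624 / 852.6758 ≈ -0.732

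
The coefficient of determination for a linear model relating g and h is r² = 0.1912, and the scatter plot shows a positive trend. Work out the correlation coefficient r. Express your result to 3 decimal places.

|r| = √0.1912 = 0.437
The association is positive, so r = 0.437.

0.437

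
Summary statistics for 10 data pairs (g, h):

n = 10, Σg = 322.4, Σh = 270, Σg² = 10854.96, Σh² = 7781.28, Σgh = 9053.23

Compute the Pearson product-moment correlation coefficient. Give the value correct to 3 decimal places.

r = (nΣgh − ΣgΣh) / √[(nΣg² − (Σg)²)(nΣh² − (Σh)²)]
Numerator: 10×9053.23 − 322.4×270 = 3484.3
Denominator: √[(108549.6 − 103941.76)(77812.8 − 72900)] = √[4607.84 × 4912.8] = 4757.8773
r = 3484.3 / 4757.8773 ≈ 0.732

0.732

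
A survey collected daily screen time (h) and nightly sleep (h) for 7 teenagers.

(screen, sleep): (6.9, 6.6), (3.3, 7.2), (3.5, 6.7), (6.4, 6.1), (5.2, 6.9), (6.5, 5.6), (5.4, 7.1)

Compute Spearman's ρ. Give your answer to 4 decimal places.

Rank screen: 7, 1, 2, 5, 3, 6, 4
Rank sleep: 3, 7, 4, 2, 5, 1, 6
d = rank(screen) − rank(sleep): 4, -6, -2, 3, -2, 5, -2; Σd² = 98
ρ = 1 − 6Σd² / [n(n²−1)] = 1 − 6×98 / (7×48) = 1 − 588/336 ≈ -0.7500

-0.7500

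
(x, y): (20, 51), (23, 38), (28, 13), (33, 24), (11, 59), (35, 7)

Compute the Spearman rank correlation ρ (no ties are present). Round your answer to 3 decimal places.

Rank x: 2, 3, 4, 5, 1, 6
Rank y: 5, 4, 2, 3, 6, 1
d = rank(x) − rank(y): -3, -1, 2, 2, -5, 5; Σd² = 68
ρ = 1 − 6Σd² / [n(n²−1)] = 1 − 6×68 / (6×35) = 1 − 408/210 ≈ -0.943

-0.943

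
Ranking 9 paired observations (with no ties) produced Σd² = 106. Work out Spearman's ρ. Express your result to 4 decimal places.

ρ = 1 − 6Σd² / [n(n²−1)] = 1 − 6×106 / (9×80)
  = 1 − 636/720 = 1 − 0.88333 ≈ 0.1167

0.1167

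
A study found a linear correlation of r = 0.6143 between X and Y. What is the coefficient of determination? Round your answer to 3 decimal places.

r² = (0.6143)² = 0.377

0.377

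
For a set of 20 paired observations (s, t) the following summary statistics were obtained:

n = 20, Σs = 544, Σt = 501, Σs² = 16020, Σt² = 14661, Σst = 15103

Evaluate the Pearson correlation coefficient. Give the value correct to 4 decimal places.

r = (nΣst − ΣsΣt) / √[(nΣs² − (Σs)²)(nΣt² − (Σt)²)]
Numerator: 20×15103 − 544×501 = 29516
Denominator: √[(320400 − 295936)(293220 − 251001)] = √[24464 × 42219] = 32137.9156
r = 29516 / 32137.9156 ≈ 0.9184

0.9184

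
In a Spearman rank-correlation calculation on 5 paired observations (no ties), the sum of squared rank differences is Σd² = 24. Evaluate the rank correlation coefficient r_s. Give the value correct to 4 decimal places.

-0.2000

ρ = 1 − 6Σd² / [n(n²−1)] = 1 − 6×24 / (5×24)
  = 1 − 144/120 = 1 − 1.20000 ≈ -0.2000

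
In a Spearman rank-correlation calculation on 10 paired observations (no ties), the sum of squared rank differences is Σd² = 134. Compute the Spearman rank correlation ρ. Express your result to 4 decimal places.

ρ = 1 − 6Σd² / [n(n²−1)] = 1 − 6×134 / (10×99)
  = 1 − 804/990 = 1 − 0.81212 ≈ 0.1879

0.1879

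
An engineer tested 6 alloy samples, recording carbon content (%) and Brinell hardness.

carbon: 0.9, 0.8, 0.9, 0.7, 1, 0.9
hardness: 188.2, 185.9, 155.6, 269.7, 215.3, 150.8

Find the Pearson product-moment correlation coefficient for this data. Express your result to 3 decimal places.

-0.536

n = 6, Σx = 5.2, Σy = 1165.5, Σx² = 4.56, Σy² = 236022.23, Σxy = 997.95
nΣxy − ΣxΣy = 5987.7 − 6060.6 = -72.9
nΣx² − (Σx)² = 27.36 − 27.04 = 0.32; nΣy² − (Σy)² = 1416133.38 − 1358390.25 = 57743.13
r = -72.9 / √(0.32 × 57743.13) = -72.9 / 135.9331 ≈ -0.536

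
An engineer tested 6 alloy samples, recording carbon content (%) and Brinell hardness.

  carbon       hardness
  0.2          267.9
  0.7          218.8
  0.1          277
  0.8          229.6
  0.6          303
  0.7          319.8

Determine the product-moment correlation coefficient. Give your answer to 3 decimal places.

-0.193

n = 6, Σx = 3.1, Σy = 1616.1, Σx² = 2.03, Σy² = 443170.05, Σxy = 823.78
nΣxy − ΣxΣy = 4942.68 − 5009.91 = -67.23
nΣx² − (Σx)² = 12.18 − 9.61 = 2.57; nΣy² − (Σy)² = 2659020.3 − 2611779.21 = 47241.09
r = -67.23 / √(2.57 × 47241.09) = -67.23 / 348.4388 ≈ -0.193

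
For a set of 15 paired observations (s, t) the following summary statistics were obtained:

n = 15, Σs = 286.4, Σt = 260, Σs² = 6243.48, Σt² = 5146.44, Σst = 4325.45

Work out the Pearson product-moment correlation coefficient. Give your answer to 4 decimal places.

r = (nΣst − ΣsΣt) / √[(nΣs² − (Σs)²)(nΣt² − (Σt)²)]
Numerator: 15×4325.45 − 286.4×260 = -9582.25
Denominator: √[(93652.2 − 82024.96)(77196.6 − 67600)] = √[11627.24 × 9596.6] = 10563.2368
r = -9582.25 / 10563.2368 ≈ -0.9071

-0.9071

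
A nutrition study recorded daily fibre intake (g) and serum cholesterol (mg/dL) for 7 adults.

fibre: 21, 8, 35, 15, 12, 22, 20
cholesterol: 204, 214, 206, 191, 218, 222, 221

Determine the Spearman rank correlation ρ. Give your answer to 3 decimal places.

Rank fibre: 5, 1, 7, 3, 2, 6, 4
Rank cholesterol: 2, 4, 3, 1, 5, 7, 6
d = rank(fibre) − rank(cholesterol): 3, -3, 4, 2, -3, -1, -2; Σd² = 52
ρ = 1 − 6Σd² / [n(n²−1)] = 1 − 6×52 / (7×48) = 1 − 312/336 ≈ 0.071

0.071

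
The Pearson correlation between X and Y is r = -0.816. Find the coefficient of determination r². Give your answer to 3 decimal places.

0.666

r² = (-0.816)² = 0.666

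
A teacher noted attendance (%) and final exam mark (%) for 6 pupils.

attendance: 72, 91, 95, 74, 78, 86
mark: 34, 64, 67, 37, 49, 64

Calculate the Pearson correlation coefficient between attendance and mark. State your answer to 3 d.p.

0.960

n = 6, Σx = 496, Σy = 315, Σx² = 41446, Σy² = 17607, Σxy = 26701
nΣxy − ΣxΣy = 160206 − 156240 = 3966
nΣx² − (Σx)² = 248676 − 246016 = 2660; nΣy² − (Σy)² = 105642 − 99225 = 6417
r = 3966 / √(2660 × 6417) = 3966 / 4131.4913 ≈ 0.960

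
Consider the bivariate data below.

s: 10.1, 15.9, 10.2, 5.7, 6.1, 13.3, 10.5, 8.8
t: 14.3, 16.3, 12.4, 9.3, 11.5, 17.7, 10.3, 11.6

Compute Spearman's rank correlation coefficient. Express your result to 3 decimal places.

0.714

Rank s: 4, 8, 5, 1, 2, 7, 6, 3
Rank t: 6, 7, 5, 1, 3, 8, 2, 4
d = rank(s) − rank(t): -2, 1, 0, 0, -1, -1, 4, -1; Σd² = 24
ρ = 1 − 6Σd² / [n(n²−1)] = 1 − 6×24 / (8×63) = 1 − 144/504 ≈ 0.714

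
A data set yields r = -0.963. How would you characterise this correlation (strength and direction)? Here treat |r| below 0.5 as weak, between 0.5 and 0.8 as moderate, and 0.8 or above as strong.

strong negative

r = -0.963 < 0 so the relationship is negative.
|r| = 0.963, which falls in the strong range.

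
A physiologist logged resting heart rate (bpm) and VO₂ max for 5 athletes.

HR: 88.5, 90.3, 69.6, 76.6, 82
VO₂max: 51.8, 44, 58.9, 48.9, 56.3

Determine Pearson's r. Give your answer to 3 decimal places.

-0.676

n = 5, Σx = 407, Σy = 259.9, Σx² = 33422.06, Σy² = 13649.35, Σxy = 21019.28
nΣxy − ΣxΣy = 105096.4 − 105779.3 = -682.9
nΣx² − (Σx)² = 167110.3 − 165649 = 1461.3; nΣy² − (Σy)² = 68246.75 − 67548.01 = 698.74
r = -682.9 / √(1461.3 × 698.74) = -682.9 / 1010.4795 ≈ -0.676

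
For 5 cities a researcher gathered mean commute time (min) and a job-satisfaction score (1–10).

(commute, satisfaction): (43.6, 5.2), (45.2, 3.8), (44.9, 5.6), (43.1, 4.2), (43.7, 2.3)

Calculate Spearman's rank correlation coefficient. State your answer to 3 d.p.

-0.100

Rank commute: 2, 5, 4, 1, 3
Rank satisfaction: 4, 2, 5, 3, 1
d = rank(commute) − rank(satisfaction): -2, 3, -1, -2, 2; Σd² = 22
ρ = 1 − 6Σd² / [n(n²−1)] = 1 − 6×22 / (5×24) = 1 − 132/120 ≈ -0.100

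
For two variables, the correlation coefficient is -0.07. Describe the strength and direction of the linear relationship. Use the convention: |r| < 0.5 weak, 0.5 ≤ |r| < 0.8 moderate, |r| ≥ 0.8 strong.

r = -0.07 < 0 so the relationship is negative.
|r| = 0.07, which falls in the weak range.

weak negative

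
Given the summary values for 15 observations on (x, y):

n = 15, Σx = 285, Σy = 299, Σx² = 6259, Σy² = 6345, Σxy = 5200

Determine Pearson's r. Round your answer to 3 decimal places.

-0.844

r = (nΣxy − ΣxΣy) / √[(nΣx² − (Σx)²)(nΣy² − (Σy)²)]
Numerator: 15×5200 − 285×299 = -7215
Denominator: √[(93885 − 81225)(95175 − 89401)] = √[12660 × 5774] = 8549.7860
r = -7215 / 8549.7860 ≈ -0.844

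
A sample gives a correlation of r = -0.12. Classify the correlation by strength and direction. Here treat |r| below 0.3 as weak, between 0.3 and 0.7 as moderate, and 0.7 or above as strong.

weak negative

r = -0.12 < 0 so the relationship is negative.
|r| = 0.12, which falls in the weak range.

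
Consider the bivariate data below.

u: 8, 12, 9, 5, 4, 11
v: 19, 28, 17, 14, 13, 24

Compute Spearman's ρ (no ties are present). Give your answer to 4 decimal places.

0.9429

Rank u: 3, 6, 4, 2, 1, 5
Rank v: 4, 6, 3, 2, 1, 5
d = rank(u) − rank(v): -1, 0, 1, 0, 0, 0; Σd² = 2
ρ = 1 − 6Σd² / [n(n²−1)] = 1 − 6×2 / (6×35) = 1 − 12/210 ≈ 0.9429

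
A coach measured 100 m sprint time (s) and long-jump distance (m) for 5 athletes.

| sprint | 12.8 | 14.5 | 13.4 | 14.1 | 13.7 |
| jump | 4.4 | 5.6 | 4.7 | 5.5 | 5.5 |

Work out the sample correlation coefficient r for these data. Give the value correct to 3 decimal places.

n = 5, Σx = 68.5, Σy = 25.7, Σx² = 940.15, Σy² = 133.31, Σxy = 353.4
nΣxy − ΣxΣy = 1767 − 1760.45 = 6.55
nΣx² − (Σx)² = 4700.75 − 4692.25 = 8.5; nΣy² − (Σy)² = 666.55 − 660.49 = 6.06
r = 6.55 / √(8.5 × 6.06) = 6.55 / 7.1770 ≈ 0.913

0.913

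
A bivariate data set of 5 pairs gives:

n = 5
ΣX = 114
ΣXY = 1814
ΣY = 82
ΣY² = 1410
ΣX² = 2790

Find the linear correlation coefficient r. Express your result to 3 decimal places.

r = (nΣXY − ΣXΣY) / √[(nΣX² − (ΣX)²)(nΣY² − (ΣY)²)]
Numerator: 5×1814 − 114×82 = -278
Denominator: √[(13950 − 12996)(7050 − 6724)] = √[954 × 326] = 557.6773
r = -278 / 557.6773 ≈ -0.498

-0.498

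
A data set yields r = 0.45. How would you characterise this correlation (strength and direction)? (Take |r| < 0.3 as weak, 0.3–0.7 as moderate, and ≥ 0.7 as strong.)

r = 0.45 > 0 so the relationship is positive.
|r| = 0.45, which falls in the moderate range.

moderate positive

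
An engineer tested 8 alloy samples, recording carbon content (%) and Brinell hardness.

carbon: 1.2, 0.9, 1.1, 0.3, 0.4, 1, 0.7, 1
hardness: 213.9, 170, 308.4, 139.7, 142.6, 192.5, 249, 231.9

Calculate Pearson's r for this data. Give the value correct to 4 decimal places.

n = 8, Σx = 6.6, Σy = 1648, Σx² = 6.2, Σy² = 362449.48, Σxy = 1446.57
nΣxy − ΣxΣy = 11572.56 − 10876.8 = 695.76
nΣx² − (Σx)² = 49.6 − 43.56 = 6.04; nΣy² − (Σy)² = 2899595.84 − 2715904 = 183691.84
r = 695.76 / √(6.04 × 183691.84) = 695.76 / 1053.3274 ≈ 0.6605

0.6605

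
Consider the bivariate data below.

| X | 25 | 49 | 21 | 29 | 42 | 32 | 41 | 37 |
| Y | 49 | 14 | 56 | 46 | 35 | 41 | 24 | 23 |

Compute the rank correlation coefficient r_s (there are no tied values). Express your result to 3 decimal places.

-0.905

Rank X: 2, 8, 1, 3, 7, 4, 6, 5
Rank Y: 7, 1, 8, 6, 4, 5, 3, 2
d = rank(X) − rank(Y): -5, 7, -7, -3, 3, -1, 3, 3; Σd² = 160
ρ = 1 − 6Σd² / [n(n²−1)] = 1 − 6×160 / (8×63) = 1 − 960/504 ≈ -0.905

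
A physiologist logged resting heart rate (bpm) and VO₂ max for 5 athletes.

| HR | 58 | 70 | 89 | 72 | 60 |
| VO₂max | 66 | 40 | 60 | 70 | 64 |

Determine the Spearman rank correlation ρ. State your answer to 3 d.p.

-0.200

Rank HR: 1, 3, 5, 4, 2
Rank VO₂max: 4, 1, 2, 5, 3
d = rank(HR) − rank(VO₂max): -3, 2, 3, -1, -1; Σd² = 24
ρ = 1 − 6Σd² / [n(n²−1)] = 1 − 6×24 / (5×24) = 1 − 144/120 ≈ -0.200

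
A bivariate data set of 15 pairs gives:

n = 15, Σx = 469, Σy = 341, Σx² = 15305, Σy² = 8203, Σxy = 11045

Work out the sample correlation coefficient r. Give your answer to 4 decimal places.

0.7125

r = (nΣxy − ΣxΣy) / √[(nΣx² − (Σx)²)(nΣy² − (Σy)²)]
Numerator: 15×11045 − 469×341 = 5746
Denominator: √[(229575 − 219961)(123045 − 116281)] = √[9614 × 6764] = 8064.0620
r = 5746 / 8064.0620 ≈ 0.7125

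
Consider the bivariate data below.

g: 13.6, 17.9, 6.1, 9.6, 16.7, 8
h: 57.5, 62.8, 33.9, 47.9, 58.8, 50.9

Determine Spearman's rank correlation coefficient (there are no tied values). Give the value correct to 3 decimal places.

0.943

Rank g: 4, 6, 1, 3, 5, 2
Rank h: 4, 6, 1, 2, 5, 3
d = rank(g) − rank(h): 0, 0, 0, 1, 0, -1; Σd² = 2
ρ = 1 − 6Σd² / [n(n²−1)] = 1 − 6×2 / (6×35) = 1 − 12/210 ≈ 0.943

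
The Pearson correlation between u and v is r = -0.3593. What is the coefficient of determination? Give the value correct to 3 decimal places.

r² = (-0.3593)² = 0.129

0.129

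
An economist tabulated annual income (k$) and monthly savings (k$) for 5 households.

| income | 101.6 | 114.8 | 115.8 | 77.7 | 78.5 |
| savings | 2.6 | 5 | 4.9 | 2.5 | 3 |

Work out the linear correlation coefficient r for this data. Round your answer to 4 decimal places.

n = 5, Σx = 488.4, Σy = 18, Σx² = 49110.78, Σy² = 71.02, Σxy = 1835.33
nΣxy − ΣxΣy = 9176.65 − 8791.2 = 385.45
nΣx² − (Σx)² = 245553.9 − 238534.56 = 7019.34; nΣy² − (Σy)² = 355.1 − 324 = 31.1
r = 385.45 / √(7019.34 × 31.1) = 385.45 / 467.2274 ≈ 0.8250

0.8250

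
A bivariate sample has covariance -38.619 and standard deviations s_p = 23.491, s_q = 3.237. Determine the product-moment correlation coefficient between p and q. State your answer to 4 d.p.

-0.5079

r = Cov(p,q) / (s_p · s_q) = -38.619 / (23.491 × 3.237)
  = -38.619 / 76.0404 ≈ -0.5079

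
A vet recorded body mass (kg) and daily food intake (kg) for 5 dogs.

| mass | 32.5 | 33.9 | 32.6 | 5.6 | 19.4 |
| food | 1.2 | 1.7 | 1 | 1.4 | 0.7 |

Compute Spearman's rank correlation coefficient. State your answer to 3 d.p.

Rank mass: 3, 5, 4, 1, 2
Rank food: 3, 5, 2, 4, 1
d = rank(mass) − rank(food): 0, 0, 2, -3, 1; Σd² = 14
ρ = 1 − 6Σd² / [n(n²−1)] = 1 − 6×14 / (5×24) = 1 − 84/120 ≈ 0.300

0.300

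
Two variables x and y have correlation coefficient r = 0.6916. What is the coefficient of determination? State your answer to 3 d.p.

0.478

r² = (0.6916)² = 0.478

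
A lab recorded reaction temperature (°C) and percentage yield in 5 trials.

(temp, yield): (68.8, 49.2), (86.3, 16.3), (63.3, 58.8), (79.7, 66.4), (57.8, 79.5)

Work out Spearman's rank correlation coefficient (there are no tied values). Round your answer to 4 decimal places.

-0.7000

Rank temp: 3, 5, 2, 4, 1
Rank yield: 2, 1, 3, 4, 5
d = rank(temp) − rank(yield): 1, 4, -1, 0, -4; Σd² = 34
ρ = 1 − 6Σd² / [n(n²−1)] = 1 − 6×34 / (5×24) = 1 − 204/120 ≈ -0.7000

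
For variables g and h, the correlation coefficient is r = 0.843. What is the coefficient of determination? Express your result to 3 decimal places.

0.711

r² = (0.843)² = 0.711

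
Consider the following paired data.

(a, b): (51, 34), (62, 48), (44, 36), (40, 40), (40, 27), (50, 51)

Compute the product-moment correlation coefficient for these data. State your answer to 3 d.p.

0.624

n = 6, Σa = 287, Σb = 236, Σa² = 14081, Σb² = 9686, Σab = 11524
nΣab − ΣaΣb = 69144 − 67732 = 1412
nΣa² − (Σa)² = 84486 − 82369 = 2117; nΣb² − (Σb)² = 58116 − 55696 = 2420
r = 1412 / √(2117 × 2420) = 1412 / 2263.4354 ≈ 0.624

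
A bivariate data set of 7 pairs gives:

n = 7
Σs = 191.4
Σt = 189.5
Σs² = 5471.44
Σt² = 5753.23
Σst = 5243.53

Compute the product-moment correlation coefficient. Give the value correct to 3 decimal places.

r = (nΣst − ΣsΣt) / √[(nΣs² − (Σs)²)(nΣt² − (Σt)²)]
Numerator: 7×5243.53 − 191.4×189.5 = 434.41
Denominator: √[(38300.08 − 36633.96)(40272.61 − 35910.25)] = √[1666.12 × 4362.36] = 2695.9628
r = 434.41 / 2695.9628 ≈ 0.161

0.161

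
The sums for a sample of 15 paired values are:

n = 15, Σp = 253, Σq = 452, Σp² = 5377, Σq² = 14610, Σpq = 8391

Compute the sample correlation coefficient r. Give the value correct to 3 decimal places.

r = (nΣpq − ΣpΣq) / √[(nΣp² − (Σp)²)(nΣq² − (Σq)²)]
Numerator: 15×8391 − 253×452 = 11509
Denominator: √[(80655 − 64009)(219150 − 204304)] = √[16646 × 14846] = 15720.2581
r = 11509 / 15720.2581 ≈ 0.732

0.732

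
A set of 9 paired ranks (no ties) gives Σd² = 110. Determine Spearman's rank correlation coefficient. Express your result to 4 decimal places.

0.0833

ρ = 1 − 6Σd² / [n(n²−1)] = 1 − 6×110 / (9×80)
  = 1 − 660/720 = 1 − 0.91667 ≈ 0.0833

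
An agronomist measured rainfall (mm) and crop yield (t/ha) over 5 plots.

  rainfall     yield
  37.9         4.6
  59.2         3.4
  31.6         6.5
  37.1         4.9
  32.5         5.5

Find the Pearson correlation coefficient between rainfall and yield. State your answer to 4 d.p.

n = 5, Σx = 198.3, Σy = 24.9, Σx² = 8372.27, Σy² = 129.23, Σxy = 941.56
nΣxy − ΣxΣy = 4707.8 − 4937.67 = -229.87
nΣx² − (Σx)² = 41861.35 − 39322.89 = 2538.46; nΣy² − (Σy)² = 646.15 − 620.01 = 26.14
r = -229.87 / √(2538.46 × 26.14) = -229.87 / 257.5953 ≈ -0.8924

-0.8924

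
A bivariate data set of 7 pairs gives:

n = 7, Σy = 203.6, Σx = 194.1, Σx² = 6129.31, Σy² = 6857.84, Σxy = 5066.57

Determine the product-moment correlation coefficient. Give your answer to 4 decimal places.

-0.6923

r = (nΣxy − ΣxΣy) / √[(nΣx² − (Σx)²)(nΣy² − (Σy)²)]
Numerator: 7×5066.57 − 194.1×203.6 = -4052.77
Denominator: √[(42905.17 − 37674.81)(48004.88 − 41452.96)] = √[5230.36 × 6551.92] = 5853.9645
r = -4052.77 / 5853.9645 ≈ -0.6923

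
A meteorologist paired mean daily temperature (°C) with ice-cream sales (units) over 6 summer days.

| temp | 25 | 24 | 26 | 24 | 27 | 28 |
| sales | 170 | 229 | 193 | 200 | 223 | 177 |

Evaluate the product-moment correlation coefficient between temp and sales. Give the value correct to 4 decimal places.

-0.2759

n = 6, Σx = 154, Σy = 1192, Σx² = 3966, Σy² = 239648, Σxy = 30541
nΣxy − ΣxΣy = 183246 − 183568 = -322
nΣx² − (Σx)² = 23796 − 23716 = 80; nΣy² − (Σy)² = 1437888 − 1420864 = 17024
r = -322 / √(80 × 17024) = -322 / 1167.0133 ≈ -0.2759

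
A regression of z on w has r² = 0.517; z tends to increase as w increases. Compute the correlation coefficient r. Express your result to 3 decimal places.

|r| = √0.517 = 0.719
The association is positive, so r = 0.719.

0.719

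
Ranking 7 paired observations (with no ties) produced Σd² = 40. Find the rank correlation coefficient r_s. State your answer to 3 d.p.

0.286

ρ = 1 − 6Σd² / [n(n²−1)] = 1 − 6×40 / (7×48)
  = 1 − 240/336 = 1 − 0.7143 ≈ 0.286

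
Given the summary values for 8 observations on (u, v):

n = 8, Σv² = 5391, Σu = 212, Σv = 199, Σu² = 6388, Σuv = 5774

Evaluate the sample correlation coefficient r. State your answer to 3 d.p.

r = (nΣuv − ΣuΣv) / √[(nΣu² − (Σu)²)(nΣv² − (Σv)²)]
Numerator: 8×5774 − 212×199 = 4004
Denominator: √[(51104 − 44944)(43128 − 39601)] = √[6160 × 3527] = 4661.1501
r = 4004 / 4661.1501 ≈ 0.859

0.859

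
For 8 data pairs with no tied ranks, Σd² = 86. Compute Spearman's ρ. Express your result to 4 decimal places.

-0.0238

ρ = 1 − 6Σd² / [n(n²−1)] = 1 − 6×86 / (8×63)
  = 1 − 516/504 = 1 − 1.02381 ≈ -0.0238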